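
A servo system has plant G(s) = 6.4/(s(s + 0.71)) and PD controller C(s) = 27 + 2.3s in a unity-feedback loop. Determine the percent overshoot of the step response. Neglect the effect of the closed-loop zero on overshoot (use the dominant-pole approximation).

10.3%

Forward path: (27 + 2.3s)·6.4/(s(s+0.71)). The closed-loop characteristic equation is s² + (0.71 + 6.4·2.3)s + 6.4·27 = 0.
That is s² + 15.43s + 172.8 = 0, so ω_n = 13.15 rad/s and ζ = 15.43/(2·13.15) = 0.5869.
%OS = 100·exp(−πζ/√(1−ζ²)) = 10.3%.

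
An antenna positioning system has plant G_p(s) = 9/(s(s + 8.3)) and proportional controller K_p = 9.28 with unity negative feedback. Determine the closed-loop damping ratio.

With unity feedback the closed-loop characteristic equation is s² + 8.3s + 9.28·9 = s² + 8.3s + 83.52 = 0.
So ω_n² = 83.52 ⇒ ω_n = 9.139 rad/s, and ζ = 8.3/(2ω_n) = 0.454.

ζ = 0.454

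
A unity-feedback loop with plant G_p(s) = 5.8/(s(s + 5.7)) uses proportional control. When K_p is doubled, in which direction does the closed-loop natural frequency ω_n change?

ω_n = √(5.8·K_p), which grows with K_p.

increase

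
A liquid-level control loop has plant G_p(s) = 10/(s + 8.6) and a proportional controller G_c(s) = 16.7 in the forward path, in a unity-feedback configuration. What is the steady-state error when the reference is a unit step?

0.049

The loop is type 0. Static position error constant K_pos = G_c(0)·G_p(0) = 16.7·1.163 = 19.42.
Steady-state error to a unit step: e_ss = 1/(1+K_pos) = 1/20.42 = 0.049.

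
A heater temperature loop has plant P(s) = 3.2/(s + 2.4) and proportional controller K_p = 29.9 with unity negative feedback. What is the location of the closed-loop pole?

s = -98.08

Closed-loop transfer function: T(s) = K_p·P(s)/(1 + K_p·P(s)) = 95.68/(s + 2.4 + 95.68) = 95.68/(s + 98.08).
The closed-loop pole is at s = −98.08.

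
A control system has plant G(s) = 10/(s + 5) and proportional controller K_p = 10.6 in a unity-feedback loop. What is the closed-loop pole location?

Closed-loop transfer function: T(s) = K_p·G(s)/(1 + K_p·G(s)) = 106/(s + 5 + 106) = 106/(s + 111).
The closed-loop pole is at s = −111.

s = -111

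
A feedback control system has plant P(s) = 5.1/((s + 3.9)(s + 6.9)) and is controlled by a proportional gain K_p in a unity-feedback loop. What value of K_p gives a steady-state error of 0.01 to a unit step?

The loop is type 0, so e_ss(step) = 1/(1 + K_pos) with K_pos = K_p·P(0).
P(0) = 0.1895. Require 1/(1 + K_p·0.1895) = 0.01, so 1 + 0.1895·K_p = 100.
K_p = (100 − 1)/0.1895 = 522.

K_p = 522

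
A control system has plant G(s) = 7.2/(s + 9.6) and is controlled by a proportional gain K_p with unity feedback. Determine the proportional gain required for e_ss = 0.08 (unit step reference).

For a type-0 loop with proportional control, e_ss = 1/(1 + K_p·G(0)).
G(0) = 0.75. Require 1/(1 + K_p·0.75) = 0.08, so 1 + 0.75·K_p = 12.5.
K_p = (12.5 − 1)/0.75 = 15.3.

K_p = 15.3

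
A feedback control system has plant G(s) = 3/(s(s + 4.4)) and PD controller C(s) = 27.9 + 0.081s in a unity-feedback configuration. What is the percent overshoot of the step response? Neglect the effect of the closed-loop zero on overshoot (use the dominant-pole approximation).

Forward path: (27.9 + 0.081s)·3/(s(s+4.4)). The closed-loop characteristic equation is s² + (4.4 + 3·0.081)s + 3·27.9 = 0.
That is s² + 4.643s + 83.7 = 0, so ω_n = 9.149 rad/s and ζ = 4.643/(2·9.149) = 0.2537.
%OS = 100·exp(−πζ/√(1−ζ²)) = 43.9%.

43.9%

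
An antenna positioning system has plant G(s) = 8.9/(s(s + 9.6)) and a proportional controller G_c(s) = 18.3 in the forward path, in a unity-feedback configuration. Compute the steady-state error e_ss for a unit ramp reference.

0.0589

The loop has one pole at the origin (type 1). Velocity error constant K_v = lim_{s→0} s·G_c(s)G(s) = 18.3·8.9/9.6 = 16.97.
Steady-state error to a unit ramp: e_ss = 1/K_v = 0.0589.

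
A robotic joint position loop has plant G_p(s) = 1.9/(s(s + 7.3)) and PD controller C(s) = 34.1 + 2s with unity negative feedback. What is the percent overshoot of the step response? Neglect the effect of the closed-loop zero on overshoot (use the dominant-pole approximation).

Forward path: (34.1 + 2s)·1.9/(s(s+7.3)). The closed-loop characteristic equation is s² + (7.3 + 1.9·2)s + 1.9·34.1 = 0.
That is s² + 11.1s + 64.79 = 0, so ω_n = 8.049 rad/s and ζ = 11.1/(2·8.049) = 0.6895.
%OS = 100·exp(−πζ/√(1−ζ²)) = 5.02%.

5.02%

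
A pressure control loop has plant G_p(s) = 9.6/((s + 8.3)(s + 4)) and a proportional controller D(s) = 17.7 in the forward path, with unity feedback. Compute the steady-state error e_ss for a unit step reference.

0.163

The loop is type 0. Static position error constant K_pos = D(0)·G_p(0) = 17.7·0.2892 = 5.118.
Steady-state error to a unit step: e_ss = 1/(1+K_pos) = 1/6.118 = 0.163.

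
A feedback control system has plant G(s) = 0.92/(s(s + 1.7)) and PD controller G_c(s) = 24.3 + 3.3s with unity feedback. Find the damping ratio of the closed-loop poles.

ζ = 0.501

Forward path: (24.3 + 3.3s)·0.92/(s(s+1.7)). The closed-loop characteristic equation is s² + (1.7 + 0.92·3.3)s + 0.92·24.3 = 0.
That is s² + 4.736s + 22.36 = 0, so ω_n = 4.728 rad/s and ζ = 4.736/(2·4.728) = 0.5008.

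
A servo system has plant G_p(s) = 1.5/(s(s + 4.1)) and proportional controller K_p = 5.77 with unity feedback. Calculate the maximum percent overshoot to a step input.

4.73%

From 1 + K_pG_p(s) = 0: s² + 4.1s + 8.655 = 0 ⇒ ω_n = 2.942, ζ = 0.6968.
%OS = 100·exp(−πζ/√(1−ζ²)) = 100·exp(−π·0.6968/√0.5144) = 4.73%.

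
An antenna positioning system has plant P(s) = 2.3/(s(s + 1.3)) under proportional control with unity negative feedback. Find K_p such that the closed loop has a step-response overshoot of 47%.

K_p = 3.36

From %OS = 100·exp(−πζ/√(1−ζ²)) = 47%, ζ = −ln(0.47)/√(π²+ln²(0.47)) = 0.2337.
Characteristic equation s² + 1.3s + 2.3K_p = 0 gives ζ = 1.3/(2√(2.3K_p)).
Setting ζ = 0.2337: √(2.3K_p) = 1.3/(2·0.2337) = 2.782, so K_p = 7.737/2.3 = 3.36.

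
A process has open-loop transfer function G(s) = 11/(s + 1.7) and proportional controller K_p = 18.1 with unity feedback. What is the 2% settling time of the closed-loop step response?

T_s ≈ 0.0199 s

Closed-loop transfer function: T(s) = K_p·G(s)/(1 + K_p·G(s)) = 199.1/(s + 1.7 + 199.1) = 199.1/(s + 200.8).
Time constant τ = 1/200.8 = 0.00498 s, so the 2% settling time is about 4τ = 0.0199 s.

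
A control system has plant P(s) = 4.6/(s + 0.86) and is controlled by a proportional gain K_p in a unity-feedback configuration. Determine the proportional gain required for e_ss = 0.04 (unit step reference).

Steady-state error for a unit step on this type-0 loop is 1/(1 + K_p·P(0)).
P(0) = 5.349. Require 1/(1 + K_p·5.349) = 0.04, so 1 + 5.349·K_p = 25.
K_p = (25 − 1)/5.349 = 4.49.

K_p = 4.49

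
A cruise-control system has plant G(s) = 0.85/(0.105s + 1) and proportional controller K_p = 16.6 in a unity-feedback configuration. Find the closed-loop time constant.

τ = 0.00695 s

Closed loop: T(s) = K_p·G/(1+K_p·G) = 14.11/(0.105s + 1 + 14.11), with pole at s = −(1 + 14.11)/0.105 = −143.9.
Closed-loop time constant τ = 1/143.9 = 0.00695 s.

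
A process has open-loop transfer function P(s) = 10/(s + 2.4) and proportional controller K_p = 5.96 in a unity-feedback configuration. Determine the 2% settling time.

T_s ≈ 0.0645 s

Closed-loop transfer function: T(s) = K_p·P(s)/(1 + K_p·P(s)) = 59.6/(s + 2.4 + 59.6) = 59.6/(s + 62).
Time constant τ = 1/62 = 0.01613 s, so the 2% settling time is about 4τ = 0.0645 s.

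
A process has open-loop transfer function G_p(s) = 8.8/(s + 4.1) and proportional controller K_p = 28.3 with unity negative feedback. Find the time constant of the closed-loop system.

Closed-loop transfer function: T(s) = K_p·G_p(s)/(1 + K_p·G_p(s)) = 249/(s + 4.1 + 249) = 249/(s + 253.1).
Time constant τ = 1/253.1 = 0.00395 s.

τ = 0.00395 s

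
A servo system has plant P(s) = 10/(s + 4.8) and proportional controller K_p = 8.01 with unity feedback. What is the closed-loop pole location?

s = -84.9

Closed-loop transfer function: T(s) = K_p·P(s)/(1 + K_p·P(s)) = 80.1/(s + 4.8 + 80.1) = 80.1/(s + 84.9).
The closed-loop pole is at s = −84.9.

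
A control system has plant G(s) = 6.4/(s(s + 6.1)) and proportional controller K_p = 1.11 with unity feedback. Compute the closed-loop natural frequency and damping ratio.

With unity feedback the closed-loop characteristic equation is s² + 6.1s + 1.11·6.4 = s² + 6.1s + 7.104 = 0.
So ω_n² = 7.104 ⇒ ω_n = 2.665 rad/s, and ζ = 6.1/(2ω_n) = 1.14.

ω_n = 2.67 rad/s, ζ = 1.14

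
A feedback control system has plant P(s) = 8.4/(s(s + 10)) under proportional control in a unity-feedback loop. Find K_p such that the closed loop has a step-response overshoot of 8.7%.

From %OS = 100·exp(−πζ/√(1−ζ²)) = 8.7%, ζ = −ln(0.087)/√(π²+ln²(0.087)) = 0.6137.
Characteristic equation s² + 10s + 8.4K_p = 0 gives ζ = 10/(2√(8.4K_p)).
Setting ζ = 0.6137: √(8.4K_p) = 10/(2·0.6137) = 8.147, so K_p = 66.38/8.4 = 7.9.

K_p = 7.9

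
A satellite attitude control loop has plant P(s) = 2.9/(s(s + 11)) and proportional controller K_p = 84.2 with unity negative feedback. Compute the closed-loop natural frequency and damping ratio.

The closed-loop denominator is s(s+11) + 84.2·2.9 = s² + 11s + 244.2.
Matching s² + 2ζω_n s + ω_n²: ω_n = √244.2 = 15.63 rad/s and 2ζω_n = 11, so ζ = 11/(2·15.63) = 0.352.

ω_n = 15.6 rad/s, ζ = 0.352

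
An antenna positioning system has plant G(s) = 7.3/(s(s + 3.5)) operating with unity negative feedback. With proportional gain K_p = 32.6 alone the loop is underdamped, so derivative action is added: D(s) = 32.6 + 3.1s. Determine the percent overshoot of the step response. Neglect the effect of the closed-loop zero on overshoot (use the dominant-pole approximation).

Forward path: (32.6 + 3.1s)·7.3/(s(s+3.5)). The closed-loop characteristic equation is s² + (3.5 + 7.3·3.1)s + 7.3·32.6 = 0.
That is s² + 26.13s + 238 = 0, so ω_n = 15.43 rad/s and ζ = 26.13/(2·15.43) = 0.8469.
%OS = 100·exp(−πζ/√(1−ζ²)) = 0.671%.

0.671%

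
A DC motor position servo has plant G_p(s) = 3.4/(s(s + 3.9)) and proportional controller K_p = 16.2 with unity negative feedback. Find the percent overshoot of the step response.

Closed-loop characteristic equation: s² + 3.9s + 55.08 = 0, so ω_n = 7.422 rad/s and ζ = 3.9/(2·7.422) = 0.2627.
%OS = 100·exp(−πζ/√(1−ζ²)) = 100·exp(−π·0.2627/√0.931) = 42.5%.

42.5%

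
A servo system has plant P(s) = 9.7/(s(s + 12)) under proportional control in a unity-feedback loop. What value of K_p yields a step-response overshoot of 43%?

K_p = 55.1

From %OS = 100·exp(−πζ/√(1−ζ²)) = 43%, ζ = −ln(0.43)/√(π²+ln²(0.43)) = 0.2594.
Characteristic equation s² + 12s + 9.7K_p = 0 gives ζ = 12/(2√(9.7K_p)).
Setting ζ = 0.2594: √(9.7K_p) = 12/(2·0.2594) = 23.13, so K_p = 534.8/9.7 = 55.1.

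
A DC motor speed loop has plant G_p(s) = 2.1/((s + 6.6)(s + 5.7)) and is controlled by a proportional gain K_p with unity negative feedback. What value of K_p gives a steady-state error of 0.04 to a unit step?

For a type-0 loop with proportional control, e_ss = 1/(1 + K_p·G_p(0)).
G_p(0) = 0.05582. Require 1/(1 + K_p·0.05582) = 0.04, so 1 + 0.05582·K_p = 25.
K_p = (25 − 1)/0.05582 = 430.

K_p = 430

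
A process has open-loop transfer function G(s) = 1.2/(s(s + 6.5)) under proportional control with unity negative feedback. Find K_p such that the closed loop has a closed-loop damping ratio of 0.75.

Closed-loop characteristic equation: s² + 6.5s + K_p·1.2 = 0.
So ω_n = √(1.2K_p) and 2ζω_n = 6.5, giving ζ = 6.5/(2√(1.2K_p)).
Setting ζ = 0.75: √(1.2K_p) = 6.5/(2·0.75) = 4.333, so K_p = 18.78/1.2 = 15.6.

K_p = 15.6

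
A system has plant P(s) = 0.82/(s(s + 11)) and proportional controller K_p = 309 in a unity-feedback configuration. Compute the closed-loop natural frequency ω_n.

ω_n = 15.9 rad/s

The closed-loop denominator is s(s+11) + 309·0.82 = s² + 11s + 253.4.
Matching s² + 2ζω_n s + ω_n²: ω_n = √253.4 = 15.92 rad/s and 2ζω_n = 11, so ζ = 11/(2·15.92) = 0.346.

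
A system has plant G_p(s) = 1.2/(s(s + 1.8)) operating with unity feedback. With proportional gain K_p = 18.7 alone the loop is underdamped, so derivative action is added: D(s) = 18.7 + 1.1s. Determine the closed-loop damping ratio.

ζ = 0.329

Forward path: (18.7 + 1.1s)·1.2/(s(s+1.8)). The closed-loop characteristic equation is s² + (1.8 + 1.2·1.1)s + 1.2·18.7 = 0.
That is s² + 3.12s + 22.44 = 0, so ω_n = 4.737 rad/s and ζ = 3.12/(2·4.737) = 0.3293.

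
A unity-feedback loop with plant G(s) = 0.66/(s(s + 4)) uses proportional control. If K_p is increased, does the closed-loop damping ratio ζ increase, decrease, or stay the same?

ζ = 4/(2√(0.66K_p)); increasing K_p raises the denominator, so ζ falls.

decrease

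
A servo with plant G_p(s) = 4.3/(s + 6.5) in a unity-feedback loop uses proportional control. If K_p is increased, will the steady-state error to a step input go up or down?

e_ss = 1/(1 + K_p·G_p(0)); a larger K_p raises the denominator, so e_ss decreases.

decrease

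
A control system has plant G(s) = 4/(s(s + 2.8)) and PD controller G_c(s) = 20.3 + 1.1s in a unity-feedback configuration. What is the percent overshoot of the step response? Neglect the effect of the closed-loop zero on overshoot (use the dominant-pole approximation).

25.4%

Forward path: (20.3 + 1.1s)·4/(s(s+2.8)). The closed-loop characteristic equation is s² + (2.8 + 4·1.1)s + 4·20.3 = 0.
That is s² + 7.2s + 81.2 = 0, so ω_n = 9.011 rad/s and ζ = 7.2/(2·9.011) = 0.3995.
%OS = 100·exp(−πζ/√(1−ζ²)) = 25.4%.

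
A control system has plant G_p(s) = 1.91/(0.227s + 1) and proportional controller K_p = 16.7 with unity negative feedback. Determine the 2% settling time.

Closed loop: T(s) = K_p·G_p/(1+K_p·G_p) = 31.9/(0.227s + 1 + 31.9), with pole at s = −(1 + 31.9)/0.227 = −144.9.
τ = 1/144.9 = 0.0069 s, so 2% settling time ≈ 4τ = 0.0276 s.

T_s ≈ 0.0276 s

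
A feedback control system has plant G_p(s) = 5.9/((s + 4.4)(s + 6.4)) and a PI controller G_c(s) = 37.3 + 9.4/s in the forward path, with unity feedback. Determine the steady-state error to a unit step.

The open loop G_c(s)G_p(s) has a pole at the origin (type 1), so the static position error constant is infinite and e_ss = 1/(1+∞) = 0.

0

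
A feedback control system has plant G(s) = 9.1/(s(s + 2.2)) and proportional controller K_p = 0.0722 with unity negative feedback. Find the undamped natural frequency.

With unity feedback the closed-loop characteristic equation is s² + 2.2s + 0.0722·9.1 = s² + 2.2s + 0.657 = 0.
So ω_n² = 0.657 ⇒ ω_n = 0.8106 rad/s, and ζ = 2.2/(2ω_n) = 1.36.

ω_n = 0.811 rad/s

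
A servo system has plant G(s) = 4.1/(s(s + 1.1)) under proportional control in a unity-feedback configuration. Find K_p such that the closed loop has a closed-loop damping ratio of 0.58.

Closed-loop characteristic equation: s² + 1.1s + K_p·4.1 = 0.
So ω_n = √(4.1K_p) and 2ζω_n = 1.1, giving ζ = 1.1/(2√(4.1K_p)).
Setting ζ = 0.58: √(4.1K_p) = 1.1/(2·0.58) = 0.9483, so K_p = 0.8992/4.1 = 0.219.

K_p = 0.219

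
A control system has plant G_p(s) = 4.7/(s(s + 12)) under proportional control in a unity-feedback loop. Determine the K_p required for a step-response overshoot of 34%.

K_p = 72.6

From %OS = 100·exp(−πζ/√(1−ζ²)) = 34%, ζ = −ln(0.34)/√(π²+ln²(0.34)) = 0.3248.
Characteristic equation s² + 12s + 4.7K_p = 0 gives ζ = 12/(2√(4.7K_p)).
Setting ζ = 0.3248: √(4.7K_p) = 12/(2·0.3248) = 18.47, so K_p = 341.3/4.7 = 72.6.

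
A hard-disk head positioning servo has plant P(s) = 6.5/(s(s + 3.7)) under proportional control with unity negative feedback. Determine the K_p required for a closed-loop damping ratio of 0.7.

K_p = 1.07

Closed-loop characteristic equation: s² + 3.7s + K_p·6.5 = 0.
So ω_n = √(6.5K_p) and 2ζω_n = 3.7, giving ζ = 3.7/(2√(6.5K_p)).
Setting ζ = 0.7: √(6.5K_p) = 3.7/(2·0.7) = 2.643, so K_p = 6.985/6.5 = 1.07.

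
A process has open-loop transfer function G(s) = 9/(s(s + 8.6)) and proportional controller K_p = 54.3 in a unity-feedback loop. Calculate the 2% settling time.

T_s ≈ 0.93 s

Closed-loop characteristic equation: s² + 8.6s + 488.7 = 0, so ω_n = 22.11 rad/s and ζ = 8.6/(2·22.11) = 0.1945.
2% settling time T_s ≈ 4/(ζω_n) = 4/4.3 = 0.93 s.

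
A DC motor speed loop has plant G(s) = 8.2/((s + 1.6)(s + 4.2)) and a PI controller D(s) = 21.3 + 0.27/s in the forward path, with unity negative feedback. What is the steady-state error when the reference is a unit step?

The open loop D(s)G(s) has a pole at the origin (type 1), so the static position error constant is infinite and e_ss = 1/(1+∞) = 0.

0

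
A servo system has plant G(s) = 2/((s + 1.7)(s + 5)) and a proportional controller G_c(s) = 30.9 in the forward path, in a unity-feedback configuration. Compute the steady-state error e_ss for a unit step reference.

The loop is type 0. Static position error constant K_pos = G_c(0)·G(0) = 30.9·0.2353 = 7.271.
Steady-state error to a unit step: e_ss = 1/(1+K_pos) = 1/8.271 = 0.121.

0.121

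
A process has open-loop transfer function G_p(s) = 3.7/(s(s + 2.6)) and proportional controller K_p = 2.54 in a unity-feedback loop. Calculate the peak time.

From 1 + K_pG_p(s) = 0: s² + 2.6s + 9.398 = 0 ⇒ ω_n = 3.066, ζ = 0.4241.
Damped frequency ω_d = ω_n√(1−ζ²) = 2.776 rad/s, so peak time T_p = π/ω_d = 1.13 s.

T_p = 1.13 s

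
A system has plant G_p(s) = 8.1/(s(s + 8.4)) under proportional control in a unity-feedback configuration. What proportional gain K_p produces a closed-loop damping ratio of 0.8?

K_p = 3.4

Closed-loop characteristic equation: s² + 8.4s + K_p·8.1 = 0.
So ω_n = √(8.1K_p) and 2ζω_n = 8.4, giving ζ = 8.4/(2√(8.1K_p)).
Setting ζ = 0.8: √(8.1K_p) = 8.4/(2·0.8) = 5.25, so K_p = 27.56/8.1 = 3.4.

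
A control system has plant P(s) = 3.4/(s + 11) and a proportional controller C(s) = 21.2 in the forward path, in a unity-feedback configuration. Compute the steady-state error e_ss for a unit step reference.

0.132

The loop is type 0. Static position error constant K_pos = C(0)·P(0) = 21.2·0.3091 = 6.553.
Steady-state error to a unit step: e_ss = 1/(1+K_pos) = 1/7.553 = 0.132.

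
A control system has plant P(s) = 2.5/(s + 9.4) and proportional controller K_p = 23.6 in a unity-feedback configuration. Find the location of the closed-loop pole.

Closed-loop transfer function: T(s) = K_p·P(s)/(1 + K_p·P(s)) = 59/(s + 9.4 + 59) = 59/(s + 68.4).
The closed-loop pole is at s = −68.4.

s = -68.4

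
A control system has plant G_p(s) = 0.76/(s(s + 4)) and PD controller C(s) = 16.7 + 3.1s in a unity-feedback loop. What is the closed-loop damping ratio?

Forward path: (16.7 + 3.1s)·0.76/(s(s+4)). The closed-loop characteristic equation is s² + (4 + 0.76·3.1)s + 0.76·16.7 = 0.
That is s² + 6.356s + 12.69 = 0, so ω_n = 3.563 rad/s and ζ = 6.356/(2·3.563) = 0.892.

ζ = 0.892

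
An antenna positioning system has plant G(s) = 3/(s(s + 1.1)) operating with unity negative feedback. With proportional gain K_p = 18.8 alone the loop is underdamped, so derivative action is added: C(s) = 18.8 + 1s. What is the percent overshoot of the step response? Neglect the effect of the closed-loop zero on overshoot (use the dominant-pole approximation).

41%

Forward path: (18.8 + 1s)·3/(s(s+1.1)). The closed-loop characteristic equation is s² + (1.1 + 3·1)s + 3·18.8 = 0.
That is s² + 4.1s + 56.4 = 0, so ω_n = 7.51 rad/s and ζ = 4.1/(2·7.51) = 0.273.
%OS = 100·exp(−πζ/√(1−ζ²)) = 41%.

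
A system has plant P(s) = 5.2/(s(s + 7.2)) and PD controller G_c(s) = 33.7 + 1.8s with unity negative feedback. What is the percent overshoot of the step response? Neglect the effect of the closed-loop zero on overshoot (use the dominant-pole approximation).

8.06%

Forward path: (33.7 + 1.8s)·5.2/(s(s+7.2)). The closed-loop characteristic equation is s² + (7.2 + 5.2·1.8)s + 5.2·33.7 = 0.
That is s² + 16.56s + 175.2 = 0, so ω_n = 13.24 rad/s and ζ = 16.56/(2·13.24) = 0.6255.
%OS = 100·exp(−πζ/√(1−ζ²)) = 8.06%.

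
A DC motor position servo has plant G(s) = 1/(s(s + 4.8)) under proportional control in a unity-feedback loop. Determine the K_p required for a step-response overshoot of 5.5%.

From %OS = 100·exp(−πζ/√(1−ζ²)) = 5.5%, ζ = −ln(0.055)/√(π²+ln²(0.055)) = 0.6783.
Characteristic equation s² + 4.8s + 1K_p = 0 gives ζ = 4.8/(2√(1K_p)).
Setting ζ = 0.6783: √(1K_p) = 4.8/(2·0.6783) = 3.538, so K_p = 12.52/1 = 12.5.

K_p = 12.5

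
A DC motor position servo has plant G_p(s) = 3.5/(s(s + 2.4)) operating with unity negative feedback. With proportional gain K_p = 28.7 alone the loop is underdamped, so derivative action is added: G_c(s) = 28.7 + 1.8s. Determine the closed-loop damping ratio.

ζ = 0.434

Forward path: (28.7 + 1.8s)·3.5/(s(s+2.4)). The closed-loop characteristic equation is s² + (2.4 + 3.5·1.8)s + 3.5·28.7 = 0.
That is s² + 8.7s + 100.5 = 0, so ω_n = 10.02 rad/s and ζ = 8.7/(2·10.02) = 0.434.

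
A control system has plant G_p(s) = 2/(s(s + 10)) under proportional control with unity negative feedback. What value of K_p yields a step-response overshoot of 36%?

K_p = 131

From %OS = 100·exp(−πζ/√(1−ζ²)) = 36%, ζ = −ln(0.36)/√(π²+ln²(0.36)) = 0.3093.
Characteristic equation s² + 10s + 2K_p = 0 gives ζ = 10/(2√(2K_p)).
Setting ζ = 0.3093: √(2K_p) = 10/(2·0.3093) = 16.17, so K_p = 261.4/2 = 131.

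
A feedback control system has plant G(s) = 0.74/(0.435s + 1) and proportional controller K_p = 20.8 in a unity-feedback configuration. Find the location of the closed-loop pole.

Closed loop: T(s) = K_p·G/(1+K_p·G) = 15.39/(0.435s + 1 + 15.39), with pole at s = −(1 + 15.39)/0.435 = −37.68.

s = -37.68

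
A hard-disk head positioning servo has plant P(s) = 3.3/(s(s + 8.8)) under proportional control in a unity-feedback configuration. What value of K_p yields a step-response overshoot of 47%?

From %OS = 100·exp(−πζ/√(1−ζ²)) = 47%, ζ = −ln(0.47)/√(π²+ln²(0.47)) = 0.2337.
Characteristic equation s² + 8.8s + 3.3K_p = 0 gives ζ = 8.8/(2√(3.3K_p)).
Setting ζ = 0.2337: √(3.3K_p) = 8.8/(2·0.2337) = 18.83, so K_p = 354.5/3.3 = 107.

K_p = 107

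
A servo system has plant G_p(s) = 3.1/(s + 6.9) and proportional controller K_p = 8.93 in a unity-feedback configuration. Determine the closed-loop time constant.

Closed-loop transfer function: T(s) = K_p·G_p(s)/(1 + K_p·G_p(s)) = 27.68/(s + 6.9 + 27.68) = 27.68/(s + 34.58).
Time constant τ = 1/34.58 = 0.0289 s.

τ = 0.0289 s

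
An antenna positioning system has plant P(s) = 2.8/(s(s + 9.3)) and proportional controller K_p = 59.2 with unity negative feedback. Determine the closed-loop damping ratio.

ζ = 0.361

1 + K_p·P(s) = 0 gives s² + 9.3s + 165.8 = 0.
So ω_n² = 165.8 ⇒ ω_n = 12.87 rad/s, and ζ = 9.3/(2ω_n) = 0.361.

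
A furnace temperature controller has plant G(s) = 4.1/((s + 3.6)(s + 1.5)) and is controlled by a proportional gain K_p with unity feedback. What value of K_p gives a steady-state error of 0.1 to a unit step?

For a type-0 loop with proportional control, e_ss = 1/(1 + K_p·G(0)).
G(0) = 0.7593. Require 1/(1 + K_p·0.7593) = 0.1, so 1 + 0.7593·K_p = 10.
K_p = (10 − 1)/0.7593 = 11.9.

K_p = 11.9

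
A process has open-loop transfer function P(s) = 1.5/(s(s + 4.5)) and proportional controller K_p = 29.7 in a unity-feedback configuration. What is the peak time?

Closed-loop characteristic equation: s² + 4.5s + 44.55 = 0, so ω_n = 6.675 rad/s and ζ = 4.5/(2·6.675) = 0.3371.
Damped frequency ω_d = ω_n√(1−ζ²) = 6.284 rad/s, so peak time T_p = π/ω_d = 0.5 s.

T_p = 0.5 s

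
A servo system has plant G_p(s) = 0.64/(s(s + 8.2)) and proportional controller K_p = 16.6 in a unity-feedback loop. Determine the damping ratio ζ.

The closed-loop denominator is s(s+8.2) + 16.6·0.64 = s² + 8.2s + 10.62.
Matching s² + 2ζω_n s + ω_n²: ω_n = √10.62 = 3.259 rad/s and 2ζω_n = 8.2, so ζ = 8.2/(2·3.259) = 1.26.

ζ = 1.26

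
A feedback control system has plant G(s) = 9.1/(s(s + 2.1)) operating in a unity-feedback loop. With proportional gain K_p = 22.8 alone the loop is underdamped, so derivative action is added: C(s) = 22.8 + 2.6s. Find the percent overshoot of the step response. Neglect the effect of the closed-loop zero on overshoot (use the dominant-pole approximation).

0.188%

Forward path: (22.8 + 2.6s)·9.1/(s(s+2.1)). The closed-loop characteristic equation is s² + (2.1 + 9.1·2.6)s + 9.1·22.8 = 0.
That is s² + 25.76s + 207.5 = 0, so ω_n = 14.4 rad/s and ζ = 25.76/(2·14.4) = 0.8942.
%OS = 100·exp(−πζ/√(1−ζ²)) = 0.188%.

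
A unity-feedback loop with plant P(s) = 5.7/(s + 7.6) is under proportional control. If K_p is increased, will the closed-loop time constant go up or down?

Closed-loop pole is at s = −(7.6+K_p·5.7); larger K_p moves it further left, so τ = 1/(7.6+K_p·5.7) decreases.

decrease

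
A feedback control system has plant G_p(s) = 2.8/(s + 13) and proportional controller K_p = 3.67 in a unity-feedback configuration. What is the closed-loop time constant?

τ = 0.043 s

Closed-loop transfer function: T(s) = K_p·G_p(s)/(1 + K_p·G_p(s)) = 10.28/(s + 13 + 10.28) = 10.28/(s + 23.28).
Time constant τ = 1/23.28 = 0.043 s.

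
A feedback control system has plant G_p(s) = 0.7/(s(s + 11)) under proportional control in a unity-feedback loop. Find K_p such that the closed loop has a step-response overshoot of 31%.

K_p = 354

From %OS = 100·exp(−πζ/√(1−ζ²)) = 31%, ζ = −ln(0.31)/√(π²+ln²(0.31)) = 0.3493.
Characteristic equation s² + 11s + 0.7K_p = 0 gives ζ = 11/(2√(0.7K_p)).
Setting ζ = 0.3493: √(0.7K_p) = 11/(2·0.3493) = 15.75, so K_p = 247.9/0.7 = 354.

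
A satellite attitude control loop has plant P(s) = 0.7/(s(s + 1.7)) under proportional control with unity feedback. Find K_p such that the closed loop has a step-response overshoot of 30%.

From %OS = 100·exp(−πζ/√(1−ζ²)) = 30%, ζ = −ln(0.3)/√(π²+ln²(0.3)) = 0.3579.
Characteristic equation s² + 1.7s + 0.7K_p = 0 gives ζ = 1.7/(2√(0.7K_p)).
Setting ζ = 0.3579: √(0.7K_p) = 1.7/(2·0.3579) = 2.375, so K_p = 5.642/0.7 = 8.06.

K_p = 8.06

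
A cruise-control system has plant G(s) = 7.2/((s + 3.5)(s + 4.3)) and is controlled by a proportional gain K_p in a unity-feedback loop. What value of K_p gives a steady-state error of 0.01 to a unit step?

Steady-state error for a unit step on this type-0 loop is 1/(1 + K_p·G(0)).
G(0) = 0.4784. Require 1/(1 + K_p·0.4784) = 0.01, so 1 + 0.4784·K_p = 100.
K_p = (100 − 1)/0.4784 = 207.

K_p = 207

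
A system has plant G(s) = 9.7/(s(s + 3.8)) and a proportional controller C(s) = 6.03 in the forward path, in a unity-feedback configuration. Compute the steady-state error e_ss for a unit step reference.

The open loop C(s)G(s) has a pole at the origin (type 1), so the static position error constant is infinite and e_ss = 1/(1+∞) = 0.

0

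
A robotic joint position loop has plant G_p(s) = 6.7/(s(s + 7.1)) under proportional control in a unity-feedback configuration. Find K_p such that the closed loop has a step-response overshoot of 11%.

K_p = 5.69

From %OS = 100·exp(−πζ/√(1−ζ²)) = 11%, ζ = −ln(0.11)/√(π²+ln²(0.11)) = 0.5749.
Characteristic equation s² + 7.1s + 6.7K_p = 0 gives ζ = 7.1/(2√(6.7K_p)).
Setting ζ = 0.5749: √(6.7K_p) = 7.1/(2·0.5749) = 6.175, so K_p = 38.13/6.7 = 5.69.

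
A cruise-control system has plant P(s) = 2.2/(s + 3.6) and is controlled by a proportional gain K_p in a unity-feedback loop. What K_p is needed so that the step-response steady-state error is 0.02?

K_p = 80.2

For a type-0 loop with proportional control, e_ss = 1/(1 + K_p·P(0)).
P(0) = 0.6111. Require 1/(1 + K_p·0.6111) = 0.02, so 1 + 0.6111·K_p = 50.
K_p = (50 − 1)/0.6111 = 80.2.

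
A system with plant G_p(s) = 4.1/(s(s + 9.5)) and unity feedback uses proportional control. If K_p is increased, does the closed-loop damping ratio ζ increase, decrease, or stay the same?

ζ = 9.5/(2√(4.1K_p)); increasing K_p raises the denominator, so ζ falls.

decrease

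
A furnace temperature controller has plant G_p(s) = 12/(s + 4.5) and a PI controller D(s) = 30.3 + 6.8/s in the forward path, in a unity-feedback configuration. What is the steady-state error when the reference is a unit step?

The open loop D(s)G_p(s) has a pole at the origin (type 1), so the static position error constant is infinite and e_ss = 1/(1+∞) = 0.

0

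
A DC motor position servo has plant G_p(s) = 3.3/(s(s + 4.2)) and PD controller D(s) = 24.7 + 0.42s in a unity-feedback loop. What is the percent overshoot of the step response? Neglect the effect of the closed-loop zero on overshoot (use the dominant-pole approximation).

Forward path: (24.7 + 0.42s)·3.3/(s(s+4.2)). The closed-loop characteristic equation is s² + (4.2 + 3.3·0.42)s + 3.3·24.7 = 0.
That is s² + 5.586s + 81.51 = 0, so ω_n = 9.028 rad/s and ζ = 5.586/(2·9.028) = 0.3094.
%OS = 100·exp(−πζ/√(1−ζ²)) = 36%.

36%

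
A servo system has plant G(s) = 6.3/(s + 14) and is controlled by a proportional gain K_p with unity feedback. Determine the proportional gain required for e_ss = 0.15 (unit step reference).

K_p = 12.6

Steady-state error for a unit step on this type-0 loop is 1/(1 + K_p·G(0)).
G(0) = 0.45. Require 1/(1 + K_p·0.45) = 0.15, so 1 + 0.45·K_p = 6.667.
K_p = (6.667 − 1)/0.45 = 12.6.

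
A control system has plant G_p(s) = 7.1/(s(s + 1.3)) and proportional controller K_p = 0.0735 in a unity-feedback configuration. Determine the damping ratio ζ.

1 + K_p·G_p(s) = 0 gives s² + 1.3s + 0.5218 = 0.
Matching s² + 2ζω_n s + ω_n²: ω_n = √0.5218 = 0.7224 rad/s and 2ζω_n = 1.3, so ζ = 1.3/(2·0.7224) = 0.9.

ζ = 0.9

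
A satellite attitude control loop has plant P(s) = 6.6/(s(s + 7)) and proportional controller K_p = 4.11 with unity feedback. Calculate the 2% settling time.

T_s ≈ 1.14 s

From 1 + K_pP(s) = 0: s² + 7s + 27.13 = 0 ⇒ ω_n = 5.208, ζ = 0.672.
2% settling time T_s ≈ 4/(ζω_n) = 4/3.5 = 1.14 s.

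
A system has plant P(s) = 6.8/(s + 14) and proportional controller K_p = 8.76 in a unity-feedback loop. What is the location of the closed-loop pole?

s = -73.57

Closed-loop transfer function: T(s) = K_p·P(s)/(1 + K_p·P(s)) = 59.57/(s + 14 + 59.57) = 59.57/(s + 73.57).
The closed-loop pole is at s = −73.57.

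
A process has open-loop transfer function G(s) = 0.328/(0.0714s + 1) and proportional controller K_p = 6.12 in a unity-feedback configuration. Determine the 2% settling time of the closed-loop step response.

Closed loop: T(s) = K_p·G/(1+K_p·G) = 2.007/(0.0714s + 1 + 2.007), with pole at s = −(1 + 2.007)/0.0714 = −42.12.
τ = 1/42.12 = 0.02374 s, so 2% settling time ≈ 4τ = 0.095 s.

T_s ≈ 0.095 s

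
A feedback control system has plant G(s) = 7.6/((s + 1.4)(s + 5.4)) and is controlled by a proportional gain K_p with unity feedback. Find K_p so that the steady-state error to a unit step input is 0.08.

The loop is type 0, so e_ss(step) = 1/(1 + K_pos) with K_pos = K_p·G(0).
G(0) = 1.005. Require 1/(1 + K_p·1.005) = 0.08, so 1 + 1.005·K_p = 12.5.
K_p = (12.5 − 1)/1.005 = 11.4.

K_p = 11.4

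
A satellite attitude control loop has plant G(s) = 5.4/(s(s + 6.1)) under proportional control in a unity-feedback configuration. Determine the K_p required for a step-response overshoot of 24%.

From %OS = 100·exp(−πζ/√(1−ζ²)) = 24%, ζ = −ln(0.24)/√(π²+ln²(0.24)) = 0.4136.
Characteristic equation s² + 6.1s + 5.4K_p = 0 gives ζ = 6.1/(2√(5.4K_p)).
Setting ζ = 0.4136: √(5.4K_p) = 6.1/(2·0.4136) = 7.374, so K_p = 54.38/5.4 = 10.1.

K_p = 10.1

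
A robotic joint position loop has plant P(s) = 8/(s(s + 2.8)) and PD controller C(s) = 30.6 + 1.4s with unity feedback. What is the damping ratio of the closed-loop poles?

Forward path: (30.6 + 1.4s)·8/(s(s+2.8)). The closed-loop characteristic equation is s² + (2.8 + 8·1.4)s + 8·30.6 = 0.
That is s² + 14s + 244.8 = 0, so ω_n = 15.65 rad/s and ζ = 14/(2·15.65) = 0.4474.

ζ = 0.447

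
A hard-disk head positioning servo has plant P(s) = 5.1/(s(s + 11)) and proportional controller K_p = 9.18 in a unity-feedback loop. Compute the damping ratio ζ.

The closed-loop denominator is s(s+11) + 9.18·5.1 = s² + 11s + 46.82.
Matching s² + 2ζω_n s + ω_n²: ω_n = √46.82 = 6.842 rad/s and 2ζω_n = 11, so ζ = 11/(2·6.842) = 0.804.

ζ = 0.804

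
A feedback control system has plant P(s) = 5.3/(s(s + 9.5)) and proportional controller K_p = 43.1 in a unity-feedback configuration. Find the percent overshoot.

35.3%

From 1 + K_pP(s) = 0: s² + 9.5s + 228.4 = 0 ⇒ ω_n = 15.11, ζ = 0.3143.
%OS = 100·exp(−πζ/√(1−ζ²)) = 100·exp(−π·0.3143/√0.9012) = 35.3%.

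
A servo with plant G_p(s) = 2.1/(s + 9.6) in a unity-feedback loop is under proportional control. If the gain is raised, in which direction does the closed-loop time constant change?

Closed-loop pole is at s = −(9.6+K_p·2.1); larger K_p moves it further left, so τ = 1/(9.6+K_p·2.1) decreases.

decrease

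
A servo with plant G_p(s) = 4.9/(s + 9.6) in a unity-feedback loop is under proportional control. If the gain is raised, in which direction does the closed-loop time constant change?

decrease

The closed-loop bandwidth 9.6+K_p·4.9 grows with K_p, so τ shrinks.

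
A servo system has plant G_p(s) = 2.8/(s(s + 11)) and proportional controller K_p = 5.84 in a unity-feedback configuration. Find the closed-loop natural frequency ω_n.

With unity feedback the closed-loop characteristic equation is s² + 11s + 5.84·2.8 = s² + 11s + 16.35 = 0.
So ω_n² = 16.35 ⇒ ω_n = 4.044 rad/s, and ζ = 11/(2ω_n) = 1.36.

ω_n = 4.04 rad/s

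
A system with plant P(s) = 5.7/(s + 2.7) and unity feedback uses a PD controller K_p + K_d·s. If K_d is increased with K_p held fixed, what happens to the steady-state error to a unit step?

K_d affects only the transient (the s-coefficient); the DC loop gain, and hence e_ss, depends only on K_p.

unchanged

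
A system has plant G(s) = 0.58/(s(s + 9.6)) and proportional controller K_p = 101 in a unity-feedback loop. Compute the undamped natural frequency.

ω_n = 7.65 rad/s

The closed-loop denominator is s(s+9.6) + 101·0.58 = s² + 9.6s + 58.58.
So ω_n² = 58.58 ⇒ ω_n = 7.654 rad/s, and ζ = 9.6/(2ω_n) = 0.627.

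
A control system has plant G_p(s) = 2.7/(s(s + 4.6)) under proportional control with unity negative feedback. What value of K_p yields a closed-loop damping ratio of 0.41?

Closed-loop characteristic equation: s² + 4.6s + K_p·2.7 = 0.
So ω_n = √(2.7K_p) and 2ζω_n = 4.6, giving ζ = 4.6/(2√(2.7K_p)).
Setting ζ = 0.41: √(2.7K_p) = 4.6/(2·0.41) = 5.61, so K_p = 31.47/2.7 = 11.7.

K_p = 11.7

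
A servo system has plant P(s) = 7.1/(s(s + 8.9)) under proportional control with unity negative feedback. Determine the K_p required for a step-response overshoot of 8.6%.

K_p = 7.36

From %OS = 100·exp(−πζ/√(1−ζ²)) = 8.6%, ζ = −ln(0.086)/√(π²+ln²(0.086)) = 0.6155.
Characteristic equation s² + 8.9s + 7.1K_p = 0 gives ζ = 8.9/(2√(7.1K_p)).
Setting ζ = 0.6155: √(7.1K_p) = 8.9/(2·0.6155) = 7.23, so K_p = 52.27/7.1 = 7.36.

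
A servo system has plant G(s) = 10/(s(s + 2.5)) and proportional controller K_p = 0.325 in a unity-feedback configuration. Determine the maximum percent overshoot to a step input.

From 1 + K_pG(s) = 0: s² + 2.5s + 3.25 = 0 ⇒ ω_n = 1.803, ζ = 0.6934.
%OS = 100·exp(−πζ/√(1−ζ²)) = 100·exp(−π·0.6934/√0.5192) = 4.87%.

4.87%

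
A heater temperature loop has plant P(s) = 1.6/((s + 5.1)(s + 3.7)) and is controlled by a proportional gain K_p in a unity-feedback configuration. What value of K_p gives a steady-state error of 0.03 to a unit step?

For a type-0 loop with proportional control, e_ss = 1/(1 + K_p·P(0)).
P(0) = 0.08479. Require 1/(1 + K_p·0.08479) = 0.03, so 1 + 0.08479·K_p = 33.33.
K_p = (33.33 − 1)/0.08479 = 381.

K_p = 381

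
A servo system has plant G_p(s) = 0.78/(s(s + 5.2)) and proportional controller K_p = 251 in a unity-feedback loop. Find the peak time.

T_p = 0.229 s

The closed-loop denominator s² + 5.2s + 195.8 gives ω_n = √195.8 = 13.99 and ζ = 5.2/(2ω_n) = 0.1858.
Damped frequency ω_d = ω_n√(1−ζ²) = 13.75 rad/s, so peak time T_p = π/ω_d = 0.229 s.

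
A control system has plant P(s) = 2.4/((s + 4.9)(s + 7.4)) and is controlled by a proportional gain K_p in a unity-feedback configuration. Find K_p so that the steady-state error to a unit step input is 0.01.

The loop is type 0, so e_ss(step) = 1/(1 + K_pos) with K_pos = K_p·P(0).
P(0) = 0.06619. Require 1/(1 + K_p·0.06619) = 0.01, so 1 + 0.06619·K_p = 100.
K_p = (100 − 1)/0.06619 = 1500.

K_p = 1500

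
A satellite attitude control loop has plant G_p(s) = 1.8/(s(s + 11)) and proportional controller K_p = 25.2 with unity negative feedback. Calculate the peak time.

The closed-loop denominator s² + 11s + 45.36 gives ω_n = √45.36 = 6.735 and ζ = 11/(2ω_n) = 0.8166.
Damped frequency ω_d = ω_n√(1−ζ²) = 3.887 rad/s, so peak time T_p = π/ω_d = 0.808 s.

T_p = 0.808 s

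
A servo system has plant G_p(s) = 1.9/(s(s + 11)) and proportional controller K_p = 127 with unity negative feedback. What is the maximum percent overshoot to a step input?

From 1 + K_pG_p(s) = 0: s² + 11s + 241.3 = 0 ⇒ ω_n = 15.53, ζ = 0.3541.
%OS = 100·exp(−πζ/√(1−ζ²)) = 100·exp(−π·0.3541/√0.8746) = 30.4%.

30.4%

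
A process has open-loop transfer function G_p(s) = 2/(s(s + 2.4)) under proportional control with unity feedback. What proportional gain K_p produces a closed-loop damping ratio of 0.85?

K_p = 0.997

Closed-loop characteristic equation: s² + 2.4s + K_p·2 = 0.
So ω_n = √(2K_p) and 2ζω_n = 2.4, giving ζ = 2.4/(2√(2K_p)).
Setting ζ = 0.85: √(2K_p) = 2.4/(2·0.85) = 1.412, so K_p = 1.993/2 = 0.997.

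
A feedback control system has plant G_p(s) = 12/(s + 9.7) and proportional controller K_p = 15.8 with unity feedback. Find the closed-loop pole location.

Closed-loop transfer function: T(s) = K_p·G_p(s)/(1 + K_p·G_p(s)) = 189.6/(s + 9.7 + 189.6) = 189.6/(s + 199.3).
The closed-loop pole is at s = −199.3.

s = -199.3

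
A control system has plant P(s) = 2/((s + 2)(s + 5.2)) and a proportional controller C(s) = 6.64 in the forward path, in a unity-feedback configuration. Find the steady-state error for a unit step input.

The loop is type 0. Static position error constant K_pos = C(0)·P(0) = 6.64·0.1923 = 1.277.
Steady-state error to a unit step: e_ss = 1/(1+K_pos) = 1/2.277 = 0.439.

0.439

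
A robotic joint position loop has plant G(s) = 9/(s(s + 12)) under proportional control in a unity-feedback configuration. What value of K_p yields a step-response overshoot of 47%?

From %OS = 100·exp(−πζ/√(1−ζ²)) = 47%, ζ = −ln(0.47)/√(π²+ln²(0.47)) = 0.2337.
Characteristic equation s² + 12s + 9K_p = 0 gives ζ = 12/(2√(9K_p)).
Setting ζ = 0.2337: √(9K_p) = 12/(2·0.2337) = 25.68, so K_p = 659.3/9 = 73.3.

K_p = 73.3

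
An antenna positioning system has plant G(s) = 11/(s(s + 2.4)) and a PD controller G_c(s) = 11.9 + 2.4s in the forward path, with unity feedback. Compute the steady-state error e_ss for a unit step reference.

0

The open loop G_c(s)G(s) has a pole at the origin (type 1), so the static position error constant is infinite and e_ss = 1/(1+∞) = 0.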